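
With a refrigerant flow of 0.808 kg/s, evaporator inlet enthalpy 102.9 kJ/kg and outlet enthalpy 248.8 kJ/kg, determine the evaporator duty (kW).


dh = 248.8 - 102.9 = 145.9 kJ/kg
Q_evap = m_dot * dh = 0.808 * 145.9
Q_evap = 117.89 kW

117.89


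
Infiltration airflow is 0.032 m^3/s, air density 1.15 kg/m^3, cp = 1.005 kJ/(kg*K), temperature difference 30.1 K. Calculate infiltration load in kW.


Q = V_dot * rho * cp * dT
Q = 0.032 * 1.15 * 1.005 * 30.1
Q = 1.113 kW

1.113


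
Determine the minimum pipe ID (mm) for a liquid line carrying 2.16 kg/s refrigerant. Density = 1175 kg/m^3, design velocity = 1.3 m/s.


A = m_dot / (rho * v) = 2.16 / (1175 * 1.3) = 0.001414075286 m^2
d = sqrt(4*A/pi) * 1000
d = 42.4 mm

42.4


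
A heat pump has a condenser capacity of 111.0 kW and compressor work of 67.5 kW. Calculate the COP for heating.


COP_hp = Q_cond / W
COP_hp = 111.0 / 67.5
COP_hp = 1.644

1.644


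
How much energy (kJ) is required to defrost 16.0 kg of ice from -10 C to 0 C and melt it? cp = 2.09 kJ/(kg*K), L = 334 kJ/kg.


Sensible heat = cp * dT = 2.09 * 10 = 20.9 kJ/kg
Total per kg = 20.9 + 334 = 354.9 kJ/kg
Q = m * total = 16.0 * 354.9
Q = 5678.4 kJ

5678.4


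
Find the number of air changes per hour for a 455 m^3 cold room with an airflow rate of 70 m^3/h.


ACH = flow / volume
ACH = 70 / 455
ACH = 0.154

0.154


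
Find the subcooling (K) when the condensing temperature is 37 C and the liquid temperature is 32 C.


Subcooling = T_cond - T_liquid
Subcooling = 37 - 32
Subcooling = 5 K

5


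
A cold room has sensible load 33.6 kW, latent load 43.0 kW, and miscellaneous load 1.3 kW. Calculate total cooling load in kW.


Q_total = Q_s + Q_l + Q_misc
Q_total = 33.6 + 43.0 + 1.3
Q_total = 77.9 kW

77.9


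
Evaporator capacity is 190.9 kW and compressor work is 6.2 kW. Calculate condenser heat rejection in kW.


Q_cond = Q_evap + W
Q_cond = 190.9 + 6.2
Q_cond = 197.1 kW

197.1


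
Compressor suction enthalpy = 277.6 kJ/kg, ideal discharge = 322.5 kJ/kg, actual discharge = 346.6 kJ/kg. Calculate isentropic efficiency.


dh_ideal = 322.5 - 277.6 = 44.9 kJ/kg
dh_actual = 346.6 - 277.6 = 69.0 kJ/kg
eta_s = dh_ideal / dh_actual = 44.9 / 69.0
eta_s = 0.6507

0.6507


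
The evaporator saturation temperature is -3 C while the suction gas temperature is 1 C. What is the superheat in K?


Superheat = T_suction - T_evap
Superheat = 1 - (-3)
Superheat = 4 K

4


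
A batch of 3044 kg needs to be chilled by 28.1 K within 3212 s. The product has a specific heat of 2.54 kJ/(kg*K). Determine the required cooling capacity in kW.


Q = m * cp * dT / t
Q = 3044 * 2.54 * 28.1 / 3212
Q = 67.641 kW

67.641


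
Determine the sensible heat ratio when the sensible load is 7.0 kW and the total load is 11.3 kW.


SHR = Q_sensible / Q_total
SHR = 7.0 / 11.3
SHR = 0.619

0.619


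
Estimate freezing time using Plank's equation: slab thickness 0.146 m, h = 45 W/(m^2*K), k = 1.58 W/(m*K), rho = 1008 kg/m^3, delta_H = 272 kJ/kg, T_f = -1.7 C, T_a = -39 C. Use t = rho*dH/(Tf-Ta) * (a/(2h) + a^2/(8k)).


dT = -1.7 - (-39) = 37.3 K
term1 = a/(2h) = 0.146/(2*45) = 0.001622222222
term2 = a^2/(8k) = 0.146^2/(8*1.58) = 0.001686392405
t = rho*dH*1000/dT * (term1 + term2)
t = 1008*272*1000/37.3 * (0.001622222222 + 0.001686392405)
t = 24320 s

24320


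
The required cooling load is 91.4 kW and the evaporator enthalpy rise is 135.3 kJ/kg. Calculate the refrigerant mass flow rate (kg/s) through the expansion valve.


m_dot = Q / dh
m_dot = 91.4 / 135.3
m_dot = 0.6755 kg/s

0.6755


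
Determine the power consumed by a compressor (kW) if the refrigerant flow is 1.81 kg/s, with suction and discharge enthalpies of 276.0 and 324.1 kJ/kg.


dh = 324.1 - 276.0 = 48.1 kJ/kg
W = m_dot * dh = 1.81 * 48.1 = 87.06 kW

87.06


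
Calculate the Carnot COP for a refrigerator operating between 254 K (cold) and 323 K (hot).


dT = 323 - 254 = 69 K
COP_carnot = T_cold / dT = 254 / 69
COP_carnot = 3.681

3.681


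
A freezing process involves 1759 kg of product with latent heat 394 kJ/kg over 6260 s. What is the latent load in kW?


Q_lat = m * h_fg / t
Q_lat = 1759 * 394 / 6260
Q_lat = 110.71 kW

110.71


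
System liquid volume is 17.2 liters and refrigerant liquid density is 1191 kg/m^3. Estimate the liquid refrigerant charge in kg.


Charge = V * rho / 1000
Charge = 17.2 * 1191 / 1000
Charge = 20.49 kg

20.49


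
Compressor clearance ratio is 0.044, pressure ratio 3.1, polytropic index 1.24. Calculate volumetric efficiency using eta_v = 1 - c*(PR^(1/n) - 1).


PR^(1/n) = 3.1^(1/1.24) = 2.49034451
eta_v = 1 - 0.044 * (2.49034451 - 1)
eta_v = 0.9344

0.9344


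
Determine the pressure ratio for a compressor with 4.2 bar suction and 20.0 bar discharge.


PR = P_high / P_low
PR = 20.0 / 4.2
PR = 4.762

4.762


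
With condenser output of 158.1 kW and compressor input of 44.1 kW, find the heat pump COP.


COP_hp = Q_cond / W
COP_hp = 158.1 / 44.1
COP_hp = 3.585

3.585


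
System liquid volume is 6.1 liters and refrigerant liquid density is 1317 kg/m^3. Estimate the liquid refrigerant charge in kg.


Charge = V * rho / 1000
Charge = 6.1 * 1317 / 1000
Charge = 8.03 kg

8.03


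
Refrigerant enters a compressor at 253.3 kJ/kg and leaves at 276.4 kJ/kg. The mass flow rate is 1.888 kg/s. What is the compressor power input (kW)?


dh = 276.4 - 253.3 = 23.1 kJ/kg
W = m_dot * dh = 1.888 * 23.1 = 43.61 kW

43.61


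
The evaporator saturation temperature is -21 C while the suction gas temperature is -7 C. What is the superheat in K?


Superheat = T_suction - T_evap
Superheat = -7 - (-21)
Superheat = 14 K

14


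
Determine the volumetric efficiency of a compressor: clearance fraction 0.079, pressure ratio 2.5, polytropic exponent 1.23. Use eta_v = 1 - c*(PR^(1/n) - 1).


PR^(1/n) = 2.5^(1/1.23) = 2.10633994
eta_v = 1 - 0.079 * (2.10633994 - 1)
eta_v = 0.9126

0.9126


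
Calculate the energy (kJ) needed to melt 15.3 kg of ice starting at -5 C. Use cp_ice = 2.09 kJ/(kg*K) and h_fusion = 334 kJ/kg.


Sensible heat = cp * dT = 2.09 * 5 = 10.45 kJ/kg
Total per kg = 10.45 + 334 = 344.45 kJ/kg
Q = m * total = 15.3 * 344.45
Q = 5270.1 kJ

5270.1


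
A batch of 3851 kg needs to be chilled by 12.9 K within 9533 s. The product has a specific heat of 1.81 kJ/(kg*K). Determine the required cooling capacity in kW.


Q = m * cp * dT / t
Q = 3851 * 1.81 * 12.9 / 9533
Q = 9.432 kW

9.432


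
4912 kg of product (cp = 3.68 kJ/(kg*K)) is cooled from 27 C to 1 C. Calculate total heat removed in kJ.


dT = 27 - (1) = 26 K
Q = m * cp * dT = 4912 * 3.68 * 26
Q = 469980 kJ

469980


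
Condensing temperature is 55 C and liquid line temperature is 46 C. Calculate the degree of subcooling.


Subcooling = T_cond - T_liquid
Subcooling = 55 - 46
Subcooling = 9 K

9


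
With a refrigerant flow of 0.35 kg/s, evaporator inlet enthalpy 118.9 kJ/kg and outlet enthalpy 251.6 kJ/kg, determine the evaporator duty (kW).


dh = 251.6 - 118.9 = 132.7 kJ/kg
Q_evap = m_dot * dh = 0.35 * 132.7
Q_evap = 46.45 kW

46.45


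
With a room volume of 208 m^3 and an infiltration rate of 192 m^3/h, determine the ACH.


ACH = flow / volume
ACH = 192 / 208
ACH = 0.923

0.923


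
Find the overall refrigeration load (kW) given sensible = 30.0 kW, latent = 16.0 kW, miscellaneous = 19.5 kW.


Q_total = Q_s + Q_l + Q_misc
Q_total = 30.0 + 16.0 + 19.5
Q_total = 65.5 kW

65.5


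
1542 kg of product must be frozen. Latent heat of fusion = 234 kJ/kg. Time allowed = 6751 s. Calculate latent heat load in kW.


Q_lat = m * h_fg / t
Q_lat = 1542 * 234 / 6751
Q_lat = 53.45 kW

53.45


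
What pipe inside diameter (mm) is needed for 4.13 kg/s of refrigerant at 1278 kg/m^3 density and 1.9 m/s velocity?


A = m_dot / (rho * v) = 4.13 / (1278 * 1.9) = 0.001700848365 m^2
d = sqrt(4*A/pi) * 1000
d = 46.5 mm

46.5


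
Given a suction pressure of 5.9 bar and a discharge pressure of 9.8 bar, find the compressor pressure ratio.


PR = P_high / P_low
PR = 9.8 / 5.9
PR = 1.661

1.661


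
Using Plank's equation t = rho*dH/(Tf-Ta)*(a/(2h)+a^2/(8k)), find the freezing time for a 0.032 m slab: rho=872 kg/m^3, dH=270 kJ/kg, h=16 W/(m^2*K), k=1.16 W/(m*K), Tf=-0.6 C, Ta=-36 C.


dT = -0.6 - (-36) = 35.4 K
term1 = a/(2h) = 0.032/(2*16) = 0.001
term2 = a^2/(8k) = 0.032^2/(8*1.16) = 0.0001103448276
t = rho*dH*1000/dT * (term1 + term2)
t = 872*270*1000/35.4 * (0.001 + 0.0001103448276)
t = 7385 s

7385


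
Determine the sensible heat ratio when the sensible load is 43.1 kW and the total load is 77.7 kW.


SHR = Q_sensible / Q_total
SHR = 43.1 / 77.7
SHR = 0.555

0.555


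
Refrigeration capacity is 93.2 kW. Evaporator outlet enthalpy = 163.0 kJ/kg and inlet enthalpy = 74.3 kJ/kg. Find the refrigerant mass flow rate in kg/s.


dh = 163.0 - 74.3 = 88.7 kJ/kg
m_dot = Q / dh = 93.2 / 88.7 = 1.0507 kg/s

1.0507


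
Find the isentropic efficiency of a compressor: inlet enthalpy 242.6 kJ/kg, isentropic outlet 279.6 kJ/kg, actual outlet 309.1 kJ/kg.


dh_ideal = 279.6 - 242.6 = 37.0 kJ/kg
dh_actual = 309.1 - 242.6 = 66.5 kJ/kg
eta_s = dh_ideal / dh_actual = 37.0 / 66.5
eta_s = 0.5564

0.5564


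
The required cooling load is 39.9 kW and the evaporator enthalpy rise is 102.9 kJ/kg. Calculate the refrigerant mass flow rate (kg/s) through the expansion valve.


m_dot = Q / dh
m_dot = 39.9 / 102.9
m_dot = 0.3878 kg/s

0.3878


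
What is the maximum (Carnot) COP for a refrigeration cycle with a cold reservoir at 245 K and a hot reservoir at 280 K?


dT = 280 - 245 = 35 K
COP_carnot = T_cold / dT = 245 / 35
COP_carnot = 7.0

7.0


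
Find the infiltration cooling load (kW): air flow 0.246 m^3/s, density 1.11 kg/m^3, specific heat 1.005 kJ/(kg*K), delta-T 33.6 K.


Q = V_dot * rho * cp * dT
Q = 0.246 * 1.11 * 1.005 * 33.6
Q = 9.221 kW

9.221


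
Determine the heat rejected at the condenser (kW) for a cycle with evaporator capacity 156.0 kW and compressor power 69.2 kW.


Q_cond = Q_evap + W
Q_cond = 156.0 + 69.2
Q_cond = 225.2 kW

225.2


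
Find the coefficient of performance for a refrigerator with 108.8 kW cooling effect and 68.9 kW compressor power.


COP = Q_evap / W
COP = 108.8 / 68.9
COP = 1.579

1.579


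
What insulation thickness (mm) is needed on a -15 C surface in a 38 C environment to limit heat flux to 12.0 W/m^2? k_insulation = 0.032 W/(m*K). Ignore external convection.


dT = 38 - (-15) = 53 K
thickness = k * dT / q_max * 1000
thickness = 0.032 * 53 / 12.0 * 1000
thickness = 141.3 mm

141.3


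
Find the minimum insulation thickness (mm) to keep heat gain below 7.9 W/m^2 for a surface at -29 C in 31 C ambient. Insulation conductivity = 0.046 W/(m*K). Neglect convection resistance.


dT = 31 - (-29) = 60 K
thickness = k * dT / q_max * 1000
thickness = 0.046 * 60 / 7.9 * 1000
thickness = 349.4 mm

349.4


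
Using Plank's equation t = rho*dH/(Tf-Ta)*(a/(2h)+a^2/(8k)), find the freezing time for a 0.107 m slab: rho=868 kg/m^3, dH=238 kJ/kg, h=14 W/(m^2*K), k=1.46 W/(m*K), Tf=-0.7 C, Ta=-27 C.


dT = -0.7 - (-27) = 26.3 K
term1 = a/(2h) = 0.107/(2*14) = 0.003821428571
term2 = a^2/(8k) = 0.107^2/(8*1.46) = 0.0009802226027
t = rho*dH*1000/dT * (term1 + term2)
t = 868*238*1000/26.3 * (0.003821428571 + 0.0009802226027)
t = 37717 s

37717


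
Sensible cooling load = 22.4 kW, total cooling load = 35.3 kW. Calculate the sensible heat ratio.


SHR = Q_sensible / Q_total
SHR = 22.4 / 35.3
SHR = 0.635

0.635


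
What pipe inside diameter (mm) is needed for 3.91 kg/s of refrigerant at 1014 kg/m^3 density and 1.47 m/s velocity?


A = m_dot / (rho * v) = 3.91 / (1014 * 1.47) = 0.002623139986 m^2
d = sqrt(4*A/pi) * 1000
d = 57.8 mm

57.8


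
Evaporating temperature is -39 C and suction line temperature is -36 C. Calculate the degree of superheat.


Superheat = T_suction - T_evap
Superheat = -36 - (-39)
Superheat = 3 K

3


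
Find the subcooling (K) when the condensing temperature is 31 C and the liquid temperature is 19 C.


Subcooling = T_cond - T_liquid
Subcooling = 31 - 19
Subcooling = 12 K

12


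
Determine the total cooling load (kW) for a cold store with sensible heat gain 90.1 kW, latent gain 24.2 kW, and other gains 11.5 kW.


Q_total = Q_s + Q_l + Q_misc
Q_total = 90.1 + 24.2 + 11.5
Q_total = 125.8 kW

125.8


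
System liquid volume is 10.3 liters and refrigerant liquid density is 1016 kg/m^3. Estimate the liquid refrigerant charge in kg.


Charge = V * rho / 1000
Charge = 10.3 * 1016 / 1000
Charge = 10.46 kg

10.46


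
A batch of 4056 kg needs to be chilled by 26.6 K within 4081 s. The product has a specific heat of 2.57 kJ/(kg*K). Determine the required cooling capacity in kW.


Q = m * cp * dT / t
Q = 4056 * 2.57 * 26.6 / 4081
Q = 67.943 kW

67.943


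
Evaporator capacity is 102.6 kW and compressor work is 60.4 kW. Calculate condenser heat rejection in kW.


Q_cond = Q_evap + W
Q_cond = 102.6 + 60.4
Q_cond = 163.0 kW

163.0


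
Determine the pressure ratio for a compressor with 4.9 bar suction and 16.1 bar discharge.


PR = P_high / P_low
PR = 16.1 / 4.9
PR = 3.286

3.286


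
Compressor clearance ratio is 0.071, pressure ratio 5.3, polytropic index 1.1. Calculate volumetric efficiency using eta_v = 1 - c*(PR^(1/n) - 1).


PR^(1/n) = 5.3^(1/1.1) = 4.55441508
eta_v = 1 - 0.071 * (4.55441508 - 1)
eta_v = 0.7476

0.7476


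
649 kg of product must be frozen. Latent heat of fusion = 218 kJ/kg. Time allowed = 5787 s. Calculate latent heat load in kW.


Q_lat = m * h_fg / t
Q_lat = 649 * 218 / 5787
Q_lat = 24.45 kW

24.45


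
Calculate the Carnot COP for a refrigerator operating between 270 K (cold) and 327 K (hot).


dT = 327 - 270 = 57 K
COP_carnot = T_cold / dT = 270 / 57
COP_carnot = 4.737

4.737


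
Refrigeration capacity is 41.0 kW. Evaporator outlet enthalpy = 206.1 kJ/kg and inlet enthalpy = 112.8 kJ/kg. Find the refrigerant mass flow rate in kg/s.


dh = 206.1 - 112.8 = 93.3 kJ/kg
m_dot = Q / dh = 41.0 / 93.3 = 0.4394 kg/s

0.4394


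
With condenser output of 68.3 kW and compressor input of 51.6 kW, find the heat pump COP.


COP_hp = Q_cond / W
COP_hp = 68.3 / 51.6
COP_hp = 1.324

1.324


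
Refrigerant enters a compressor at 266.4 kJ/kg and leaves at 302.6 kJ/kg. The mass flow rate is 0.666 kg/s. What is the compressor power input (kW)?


dh = 302.6 - 266.4 = 36.2 kJ/kg
W = m_dot * dh = 0.666 * 36.2 = 24.11 kW

24.11


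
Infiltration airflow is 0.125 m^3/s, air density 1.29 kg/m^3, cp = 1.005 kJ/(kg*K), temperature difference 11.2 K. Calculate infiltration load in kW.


Q = V_dot * rho * cp * dT
Q = 0.125 * 1.29 * 1.005 * 11.2
Q = 1.815 kW

1.815


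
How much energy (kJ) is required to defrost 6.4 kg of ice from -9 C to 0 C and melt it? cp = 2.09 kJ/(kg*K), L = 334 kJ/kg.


Sensible heat = cp * dT = 2.09 * 9 = 18.81 kJ/kg
Total per kg = 18.81 + 334 = 352.81 kJ/kg
Q = m * total = 6.4 * 352.81
Q = 2258.0 kJ

2258.0


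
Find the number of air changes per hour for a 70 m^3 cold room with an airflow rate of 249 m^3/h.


ACH = flow / volume
ACH = 249 / 70
ACH = 3.557

3.557


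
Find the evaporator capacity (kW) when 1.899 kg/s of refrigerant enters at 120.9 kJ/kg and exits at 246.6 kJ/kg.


dh = 246.6 - 120.9 = 125.7 kJ/kg
Q_evap = m_dot * dh = 1.899 * 125.7
Q_evap = 238.7 kW

238.7


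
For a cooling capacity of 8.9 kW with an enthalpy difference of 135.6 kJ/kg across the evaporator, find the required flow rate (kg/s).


m_dot = Q / dh
m_dot = 8.9 / 135.6
m_dot = 0.0656 kg/s

0.0656


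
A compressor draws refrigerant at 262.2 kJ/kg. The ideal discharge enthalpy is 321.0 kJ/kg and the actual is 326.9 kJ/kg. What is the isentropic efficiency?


dh_ideal = 321.0 - 262.2 = 58.8 kJ/kg
dh_actual = 326.9 - 262.2 = 64.7 kJ/kg
eta_s = dh_ideal / dh_actual = 58.8 / 64.7
eta_s = 0.9088

0.9088


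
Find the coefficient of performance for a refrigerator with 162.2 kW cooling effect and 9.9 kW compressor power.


COP = Q_evap / W
COP = 162.2 / 9.9
COP = 16.384

16.384


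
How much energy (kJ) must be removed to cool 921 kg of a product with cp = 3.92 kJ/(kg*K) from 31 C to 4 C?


dT = 31 - (4) = 27 K
Q = m * cp * dT = 921 * 3.92 * 27
Q = 97479 kJ

97479


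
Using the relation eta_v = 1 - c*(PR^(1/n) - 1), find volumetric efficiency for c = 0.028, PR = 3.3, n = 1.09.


PR^(1/n) = 3.3^(1/1.09) = 2.9902043
eta_v = 1 - 0.028 * (2.9902043 - 1)
eta_v = 0.9443

0.9443


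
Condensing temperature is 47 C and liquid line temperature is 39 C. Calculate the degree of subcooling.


Subcooling = T_cond - T_liquid
Subcooling = 47 - 39
Subcooling = 8 K

8


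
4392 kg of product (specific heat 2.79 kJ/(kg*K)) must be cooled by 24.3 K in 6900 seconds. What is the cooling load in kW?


Q = m * cp * dT / t
Q = 4392 * 2.79 * 24.3 / 6900
Q = 43.154 kW

43.154


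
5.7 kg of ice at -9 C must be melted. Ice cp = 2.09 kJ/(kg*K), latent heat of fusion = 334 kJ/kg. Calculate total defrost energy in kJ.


Sensible heat = cp * dT = 2.09 * 9 = 18.81 kJ/kg
Total per kg = 18.81 + 334 = 352.81 kJ/kg
Q = m * total = 5.7 * 352.81
Q = 2011.0 kJ

2011.0


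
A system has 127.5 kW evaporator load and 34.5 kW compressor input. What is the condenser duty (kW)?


Q_cond = Q_evap + W
Q_cond = 127.5 + 34.5
Q_cond = 162.0 kW

162.0


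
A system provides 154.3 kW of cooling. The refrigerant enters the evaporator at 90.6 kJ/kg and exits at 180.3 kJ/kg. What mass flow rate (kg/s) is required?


dh = 180.3 - 90.6 = 89.7 kJ/kg
m_dot = Q / dh = 154.3 / 89.7 = 1.7202 kg/s

1.7202


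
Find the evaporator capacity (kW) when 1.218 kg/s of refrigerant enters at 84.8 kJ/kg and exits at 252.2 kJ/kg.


dh = 252.2 - 84.8 = 167.4 kJ/kg
Q_evap = m_dot * dh = 1.218 * 167.4
Q_evap = 203.89 kW

203.89


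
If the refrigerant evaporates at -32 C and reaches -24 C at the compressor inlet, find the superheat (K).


Superheat = T_suction - T_evap
Superheat = -24 - (-32)
Superheat = 8 K

8


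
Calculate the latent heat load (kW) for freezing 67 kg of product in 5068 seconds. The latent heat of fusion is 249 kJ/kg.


Q_lat = m * h_fg / t
Q_lat = 67 * 249 / 5068
Q_lat = 3.29 kW

3.29


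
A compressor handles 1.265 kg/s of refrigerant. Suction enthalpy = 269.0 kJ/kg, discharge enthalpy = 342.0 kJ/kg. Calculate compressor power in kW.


dh = 342.0 - 269.0 = 73.0 kJ/kg
W = m_dot * dh = 1.265 * 73.0 = 92.35 kW

92.35


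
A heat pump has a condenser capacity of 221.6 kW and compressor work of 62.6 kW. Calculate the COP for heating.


COP_hp = Q_cond / W
COP_hp = 221.6 / 62.6
COP_hp = 3.54

3.54


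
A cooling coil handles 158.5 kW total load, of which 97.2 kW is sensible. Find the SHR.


SHR = Q_sensible / Q_total
SHR = 97.2 / 158.5
SHR = 0.613

0.613


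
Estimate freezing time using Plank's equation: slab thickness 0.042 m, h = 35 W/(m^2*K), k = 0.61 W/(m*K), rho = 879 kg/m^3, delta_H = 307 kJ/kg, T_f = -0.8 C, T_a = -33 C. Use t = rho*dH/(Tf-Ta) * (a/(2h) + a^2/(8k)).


dT = -0.8 - (-33) = 32.2 K
term1 = a/(2h) = 0.042/(2*35) = 0.0006
term2 = a^2/(8k) = 0.042^2/(8*0.61) = 0.0003614754098
t = rho*dH*1000/dT * (term1 + term2)
t = 879*307*1000/32.2 * (0.0006 + 0.0003614754098)
t = 8058 s

8058


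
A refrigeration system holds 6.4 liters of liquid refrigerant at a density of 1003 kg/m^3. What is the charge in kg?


Charge = V * rho / 1000
Charge = 6.4 * 1003 / 1000
Charge = 6.42 kg

6.42


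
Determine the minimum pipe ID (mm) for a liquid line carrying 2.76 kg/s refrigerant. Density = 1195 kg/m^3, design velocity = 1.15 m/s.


A = m_dot / (rho * v) = 2.76 / (1195 * 1.15) = 0.002008368201 m^2
d = sqrt(4*A/pi) * 1000
d = 50.6 mm

50.6


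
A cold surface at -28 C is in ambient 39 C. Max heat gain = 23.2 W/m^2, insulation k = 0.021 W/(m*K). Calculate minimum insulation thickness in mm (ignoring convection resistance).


dT = 39 - (-28) = 67 K
thickness = k * dT / q_max * 1000
thickness = 0.021 * 67 / 23.2 * 1000
thickness = 60.6 mm

60.6


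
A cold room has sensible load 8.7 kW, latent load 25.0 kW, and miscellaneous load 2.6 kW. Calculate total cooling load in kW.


Q_total = Q_s + Q_l + Q_misc
Q_total = 8.7 + 25.0 + 2.6
Q_total = 36.3 kW

36.3


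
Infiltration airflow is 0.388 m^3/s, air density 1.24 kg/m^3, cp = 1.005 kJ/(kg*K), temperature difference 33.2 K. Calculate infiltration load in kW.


Q = V_dot * rho * cp * dT
Q = 0.388 * 1.24 * 1.005 * 33.2
Q = 16.053 kW

16.053


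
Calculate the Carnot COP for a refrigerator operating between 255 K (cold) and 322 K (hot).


dT = 322 - 255 = 67 K
COP_carnot = T_cold / dT = 255 / 67
COP_carnot = 3.806

3.806


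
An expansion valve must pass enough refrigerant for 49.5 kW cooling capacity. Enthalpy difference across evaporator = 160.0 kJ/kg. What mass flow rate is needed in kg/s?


m_dot = Q / dh
m_dot = 49.5 / 160.0
m_dot = 0.3094 kg/s

0.3094


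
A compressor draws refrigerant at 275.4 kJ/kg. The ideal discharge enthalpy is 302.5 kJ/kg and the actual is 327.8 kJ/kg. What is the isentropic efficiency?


dh_ideal = 302.5 - 275.4 = 27.1 kJ/kg
dh_actual = 327.8 - 275.4 = 52.4 kJ/kg
eta_s = dh_ideal / dh_actual = 27.1 / 52.4
eta_s = 0.5172

0.5172


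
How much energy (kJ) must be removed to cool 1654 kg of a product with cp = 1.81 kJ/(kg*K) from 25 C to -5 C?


dT = 25 - (-5) = 30 K
Q = m * cp * dT = 1654 * 1.81 * 30
Q = 89812 kJ

89812


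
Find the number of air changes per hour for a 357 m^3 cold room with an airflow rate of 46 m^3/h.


ACH = flow / volume
ACH = 46 / 357
ACH = 0.129

0.129


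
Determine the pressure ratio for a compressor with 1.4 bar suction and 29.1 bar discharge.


PR = P_high / P_low
PR = 29.1 / 1.4
PR = 20.786

20.786


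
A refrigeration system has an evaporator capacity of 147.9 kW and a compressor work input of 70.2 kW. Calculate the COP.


COP = Q_evap / W
COP = 147.9 / 70.2
COP = 2.107

2.107


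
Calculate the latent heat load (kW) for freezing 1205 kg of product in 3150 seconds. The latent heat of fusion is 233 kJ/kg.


Q_lat = m * h_fg / t
Q_lat = 1205 * 233 / 3150
Q_lat = 89.13 kW

89.13


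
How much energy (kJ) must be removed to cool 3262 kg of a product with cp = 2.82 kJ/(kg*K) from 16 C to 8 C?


dT = 16 - (8) = 8 K
Q = m * cp * dT = 3262 * 2.82 * 8
Q = 73591 kJ

73591


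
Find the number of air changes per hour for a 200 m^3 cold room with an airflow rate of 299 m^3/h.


ACH = flow / volume
ACH = 299 / 200
ACH = 1.495

1.495


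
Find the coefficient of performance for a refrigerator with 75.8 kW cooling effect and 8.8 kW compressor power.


COP = Q_evap / W
COP = 75.8 / 8.8
COP = 8.614

8.614


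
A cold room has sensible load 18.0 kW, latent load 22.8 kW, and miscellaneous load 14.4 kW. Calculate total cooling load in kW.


Q_total = Q_s + Q_l + Q_misc
Q_total = 18.0 + 22.8 + 14.4
Q_total = 55.2 kW

55.2


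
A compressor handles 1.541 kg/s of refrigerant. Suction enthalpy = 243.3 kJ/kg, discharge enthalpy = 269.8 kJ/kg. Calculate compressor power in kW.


dh = 269.8 - 243.3 = 26.5 kJ/kg
W = m_dot * dh = 1.541 * 26.5 = 40.84 kW

40.84


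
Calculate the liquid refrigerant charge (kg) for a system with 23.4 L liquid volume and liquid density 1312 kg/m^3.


Charge = V * rho / 1000
Charge = 23.4 * 1312 / 1000
Charge = 30.7 kg

30.7


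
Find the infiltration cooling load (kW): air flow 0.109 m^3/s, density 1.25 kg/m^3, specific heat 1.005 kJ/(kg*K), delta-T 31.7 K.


Q = V_dot * rho * cp * dT
Q = 0.109 * 1.25 * 1.005 * 31.7
Q = 4.341 kW

4.341


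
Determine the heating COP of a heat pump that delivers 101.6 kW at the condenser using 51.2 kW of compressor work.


COP_hp = Q_cond / W
COP_hp = 101.6 / 51.2
COP_hp = 1.984

1.984


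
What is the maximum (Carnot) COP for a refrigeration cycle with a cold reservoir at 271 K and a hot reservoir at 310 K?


dT = 310 - 271 = 39 K
COP_carnot = T_cold / dT = 271 / 39
COP_carnot = 6.949

6.949


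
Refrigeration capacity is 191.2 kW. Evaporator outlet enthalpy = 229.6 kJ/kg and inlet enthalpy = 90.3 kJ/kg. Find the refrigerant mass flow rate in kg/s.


dh = 229.6 - 90.3 = 139.3 kJ/kg
m_dot = Q / dh = 191.2 / 139.3 = 1.3726 kg/s

1.3726


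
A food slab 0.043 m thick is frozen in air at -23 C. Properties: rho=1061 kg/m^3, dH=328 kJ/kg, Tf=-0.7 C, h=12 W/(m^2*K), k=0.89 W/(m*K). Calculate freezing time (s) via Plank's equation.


dT = -0.7 - (-23) = 22.3 K
term1 = a/(2h) = 0.043/(2*12) = 0.001791666667
term2 = a^2/(8k) = 0.043^2/(8*0.89) = 0.0002596910112
t = rho*dH*1000/dT * (term1 + term2)
t = 1061*328*1000/22.3 * (0.001791666667 + 0.0002596910112)
t = 32013 s

32013


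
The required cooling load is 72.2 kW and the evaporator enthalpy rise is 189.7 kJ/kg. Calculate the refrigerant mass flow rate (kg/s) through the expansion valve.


m_dot = Q / dh
m_dot = 72.2 / 189.7
m_dot = 0.3806 kg/s

0.3806


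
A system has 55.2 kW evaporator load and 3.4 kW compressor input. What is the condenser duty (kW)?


Q_cond = Q_evap + W
Q_cond = 55.2 + 3.4
Q_cond = 58.6 kW

58.6


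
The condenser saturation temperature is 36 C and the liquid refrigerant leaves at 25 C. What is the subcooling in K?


Subcooling = T_cond - T_liquid
Subcooling = 36 - 25
Subcooling = 11 K

11


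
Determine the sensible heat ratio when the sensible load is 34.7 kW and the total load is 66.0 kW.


SHR = Q_sensible / Q_total
SHR = 34.7 / 66.0
SHR = 0.526

0.526


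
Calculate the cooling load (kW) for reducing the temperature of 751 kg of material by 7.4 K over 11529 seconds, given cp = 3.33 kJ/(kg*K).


Q = m * cp * dT / t
Q = 751 * 3.33 * 7.4 / 11529
Q = 1.605 kW

1.605


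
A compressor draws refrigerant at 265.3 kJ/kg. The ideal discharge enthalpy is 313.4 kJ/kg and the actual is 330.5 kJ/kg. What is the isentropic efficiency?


dh_ideal = 313.4 - 265.3 = 48.1 kJ/kg
dh_actual = 330.5 - 265.3 = 65.2 kJ/kg
eta_s = dh_ideal / dh_actual = 48.1 / 65.2
eta_s = 0.7377

0.7377


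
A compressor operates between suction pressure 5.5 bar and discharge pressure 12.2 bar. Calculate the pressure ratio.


PR = P_high / P_low
PR = 12.2 / 5.5
PR = 2.218

2.218


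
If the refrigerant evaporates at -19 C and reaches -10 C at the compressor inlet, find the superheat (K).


Superheat = T_suction - T_evap
Superheat = -10 - (-19)
Superheat = 9 K

9


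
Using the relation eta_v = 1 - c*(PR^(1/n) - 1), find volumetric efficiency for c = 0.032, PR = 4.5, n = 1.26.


PR^(1/n) = 4.5^(1/1.26) = 3.29930625
eta_v = 1 - 0.032 * (3.29930625 - 1)
eta_v = 0.9264

0.9264


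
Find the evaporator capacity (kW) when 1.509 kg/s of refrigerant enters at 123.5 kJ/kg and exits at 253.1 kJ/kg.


dh = 253.1 - 123.5 = 129.6 kJ/kg
Q_evap = m_dot * dh = 1.509 * 129.6
Q_evap = 195.57 kW

195.57


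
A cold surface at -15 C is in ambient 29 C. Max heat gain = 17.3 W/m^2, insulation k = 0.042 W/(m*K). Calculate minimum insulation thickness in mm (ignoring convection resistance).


dT = 29 - (-15) = 44 K
thickness = k * dT / q_max * 1000
thickness = 0.042 * 44 / 17.3 * 1000
thickness = 106.8 mm

106.8


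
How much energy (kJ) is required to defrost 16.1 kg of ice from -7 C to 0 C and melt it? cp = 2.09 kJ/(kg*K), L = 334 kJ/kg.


Sensible heat = cp * dT = 2.09 * 7 = 14.63 kJ/kg
Total per kg = 14.63 + 334 = 348.63 kJ/kg
Q = m * total = 16.1 * 348.63
Q = 5612.9 kJ

5612.9


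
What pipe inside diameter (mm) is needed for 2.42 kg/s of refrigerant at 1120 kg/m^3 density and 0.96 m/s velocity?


A = m_dot / (rho * v) = 2.42 / (1120 * 0.96) = 0.002250744048 m^2
d = sqrt(4*A/pi) * 1000
d = 53.5 mm

53.5


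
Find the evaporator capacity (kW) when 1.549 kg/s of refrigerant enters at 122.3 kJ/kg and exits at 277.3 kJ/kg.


dh = 277.3 - 122.3 = 155.0 kJ/kg
Q_evap = m_dot * dh = 1.549 * 155.0
Q_evap = 240.1 kW

240.1


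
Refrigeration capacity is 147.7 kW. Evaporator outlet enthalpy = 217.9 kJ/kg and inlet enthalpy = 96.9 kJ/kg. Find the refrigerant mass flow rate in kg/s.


dh = 217.9 - 96.9 = 121.0 kJ/kg
m_dot = Q / dh = 147.7 / 121.0 = 1.2207 kg/s

1.2207


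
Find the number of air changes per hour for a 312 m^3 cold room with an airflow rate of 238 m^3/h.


ACH = flow / volume
ACH = 238 / 312
ACH = 0.763

0.763


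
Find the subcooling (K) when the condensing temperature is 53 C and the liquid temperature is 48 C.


Subcooling = T_cond - T_liquid
Subcooling = 53 - 48
Subcooling = 5 K

5


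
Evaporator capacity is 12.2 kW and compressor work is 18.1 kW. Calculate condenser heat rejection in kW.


Q_cond = Q_evap + W
Q_cond = 12.2 + 18.1
Q_cond = 30.3 kW

30.3


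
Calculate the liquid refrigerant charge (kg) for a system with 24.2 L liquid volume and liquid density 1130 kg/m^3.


Charge = V * rho / 1000
Charge = 24.2 * 1130 / 1000
Charge = 27.35 kg

27.35


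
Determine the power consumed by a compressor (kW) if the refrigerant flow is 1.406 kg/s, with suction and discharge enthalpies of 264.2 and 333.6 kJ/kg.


dh = 333.6 - 264.2 = 69.4 kJ/kg
W = m_dot * dh = 1.406 * 69.4 = 97.58 kW

97.58


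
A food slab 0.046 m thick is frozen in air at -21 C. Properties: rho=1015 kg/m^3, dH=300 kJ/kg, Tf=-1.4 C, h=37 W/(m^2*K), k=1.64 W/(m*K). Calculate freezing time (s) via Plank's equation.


dT = -1.4 - (-21) = 19.6 K
term1 = a/(2h) = 0.046/(2*37) = 0.0006216216216
term2 = a^2/(8k) = 0.046^2/(8*1.64) = 0.0001612804878
t = rho*dH*1000/dT * (term1 + term2)
t = 1015*300*1000/19.6 * (0.0006216216216 + 0.0001612804878)
t = 12163 s

12163


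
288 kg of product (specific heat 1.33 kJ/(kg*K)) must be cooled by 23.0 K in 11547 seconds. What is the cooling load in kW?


Q = m * cp * dT / t
Q = 288 * 1.33 * 23.0 / 11547
Q = 0.763 kW

0.763


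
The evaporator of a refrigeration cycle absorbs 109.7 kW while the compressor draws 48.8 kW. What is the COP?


COP = Q_evap / W
COP = 109.7 / 48.8
COP = 2.248

2.248


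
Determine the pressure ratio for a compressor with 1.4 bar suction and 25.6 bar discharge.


PR = P_high / P_low
PR = 25.6 / 1.4
PR = 18.286

18.286


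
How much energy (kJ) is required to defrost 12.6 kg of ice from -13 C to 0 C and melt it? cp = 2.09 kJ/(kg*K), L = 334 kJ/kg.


Sensible heat = cp * dT = 2.09 * 13 = 27.17 kJ/kg
Total per kg = 27.17 + 334 = 361.17 kJ/kg
Q = m * total = 12.6 * 361.17
Q = 4550.7 kJ

4550.7


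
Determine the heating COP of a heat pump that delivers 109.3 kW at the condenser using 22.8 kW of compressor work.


COP_hp = Q_cond / W
COP_hp = 109.3 / 22.8
COP_hp = 4.794

4.794


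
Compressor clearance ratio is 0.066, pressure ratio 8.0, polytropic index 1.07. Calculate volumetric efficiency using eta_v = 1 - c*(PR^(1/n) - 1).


PR^(1/n) = 8.0^(1/1.07) = 6.9824741
eta_v = 1 - 0.066 * (6.9824741 - 1)
eta_v = 0.6052

0.6052


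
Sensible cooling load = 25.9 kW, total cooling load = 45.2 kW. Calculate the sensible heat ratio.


SHR = Q_sensible / Q_total
SHR = 25.9 / 45.2
SHR = 0.573

0.573


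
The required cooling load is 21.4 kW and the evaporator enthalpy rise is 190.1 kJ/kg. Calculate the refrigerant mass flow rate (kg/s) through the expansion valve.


m_dot = Q / dh
m_dot = 21.4 / 190.1
m_dot = 0.1126 kg/s

0.1126


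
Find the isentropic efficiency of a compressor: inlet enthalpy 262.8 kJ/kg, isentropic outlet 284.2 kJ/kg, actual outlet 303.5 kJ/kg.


dh_ideal = 284.2 - 262.8 = 21.4 kJ/kg
dh_actual = 303.5 - 262.8 = 40.7 kJ/kg
eta_s = dh_ideal / dh_actual = 21.4 / 40.7
eta_s = 0.5258

0.5258


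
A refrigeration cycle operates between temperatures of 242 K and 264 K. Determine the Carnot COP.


dT = 264 - 242 = 22 K
COP_carnot = T_cold / dT = 242 / 22
COP_carnot = 11.0

11.0


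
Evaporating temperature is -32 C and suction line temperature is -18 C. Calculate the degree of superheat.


Superheat = T_suction - T_evap
Superheat = -18 - (-32)
Superheat = 14 K

14


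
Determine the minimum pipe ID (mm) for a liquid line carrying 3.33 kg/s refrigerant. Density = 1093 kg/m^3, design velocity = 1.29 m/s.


A = m_dot / (rho * v) = 3.33 / (1093 * 1.29) = 0.002361752378 m^2
d = sqrt(4*A/pi) * 1000
d = 54.8 mm

54.8


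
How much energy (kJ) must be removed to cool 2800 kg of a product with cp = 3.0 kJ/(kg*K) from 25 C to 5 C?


dT = 25 - (5) = 20 K
Q = m * cp * dT = 2800 * 3.0 * 20
Q = 168000 kJ

168000


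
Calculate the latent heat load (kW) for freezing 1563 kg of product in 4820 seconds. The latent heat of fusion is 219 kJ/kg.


Q_lat = m * h_fg / t
Q_lat = 1563 * 219 / 4820
Q_lat = 71.02 kW

71.02


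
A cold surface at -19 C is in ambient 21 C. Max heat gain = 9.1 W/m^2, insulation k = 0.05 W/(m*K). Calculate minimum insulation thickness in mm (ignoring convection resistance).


dT = 21 - (-19) = 40 K
thickness = k * dT / q_max * 1000
thickness = 0.05 * 40 / 9.1 * 1000
thickness = 219.8 mm

219.8


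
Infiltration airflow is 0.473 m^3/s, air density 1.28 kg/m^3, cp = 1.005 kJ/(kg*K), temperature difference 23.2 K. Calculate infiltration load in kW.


Q = V_dot * rho * cp * dT
Q = 0.473 * 1.28 * 1.005 * 23.2
Q = 14.116 kW

14.116


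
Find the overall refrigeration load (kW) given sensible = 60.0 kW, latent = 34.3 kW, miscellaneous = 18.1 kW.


Q_total = Q_s + Q_l + Q_misc
Q_total = 60.0 + 34.3 + 18.1
Q_total = 112.4 kW

112.4


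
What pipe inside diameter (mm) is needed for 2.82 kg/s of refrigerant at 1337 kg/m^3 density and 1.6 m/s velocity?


A = m_dot / (rho * v) = 2.82 / (1337 * 1.6) = 0.001318249813 m^2
d = sqrt(4*A/pi) * 1000
d = 41.0 mm

41.0


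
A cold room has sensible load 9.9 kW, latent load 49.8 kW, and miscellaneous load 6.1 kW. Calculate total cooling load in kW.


Q_total = Q_s + Q_l + Q_misc
Q_total = 9.9 + 49.8 + 6.1
Q_total = 65.8 kW

65.8


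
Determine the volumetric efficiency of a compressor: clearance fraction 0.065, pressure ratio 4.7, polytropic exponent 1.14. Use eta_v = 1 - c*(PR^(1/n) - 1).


PR^(1/n) = 4.7^(1/1.14) = 3.88650763
eta_v = 1 - 0.065 * (3.88650763 - 1)
eta_v = 0.8124

0.8124


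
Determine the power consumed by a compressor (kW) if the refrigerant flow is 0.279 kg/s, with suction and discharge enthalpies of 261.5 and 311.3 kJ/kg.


dh = 311.3 - 261.5 = 49.8 kJ/kg
W = m_dot * dh = 0.279 * 49.8 = 13.89 kW

13.89


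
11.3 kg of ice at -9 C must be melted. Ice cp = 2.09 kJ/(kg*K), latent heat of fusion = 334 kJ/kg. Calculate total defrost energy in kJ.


Sensible heat = cp * dT = 2.09 * 9 = 18.81 kJ/kg
Total per kg = 18.81 + 334 = 352.81 kJ/kg
Q = m * total = 11.3 * 352.81
Q = 3986.8 kJ

3986.8


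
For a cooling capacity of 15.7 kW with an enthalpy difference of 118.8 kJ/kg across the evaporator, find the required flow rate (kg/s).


m_dot = Q / dh
m_dot = 15.7 / 118.8
m_dot = 0.1322 kg/s

0.1322


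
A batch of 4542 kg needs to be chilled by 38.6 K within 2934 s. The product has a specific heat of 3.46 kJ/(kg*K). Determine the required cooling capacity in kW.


Q = m * cp * dT / t
Q = 4542 * 3.46 * 38.6 / 2934
Q = 206.752 kW

206.752


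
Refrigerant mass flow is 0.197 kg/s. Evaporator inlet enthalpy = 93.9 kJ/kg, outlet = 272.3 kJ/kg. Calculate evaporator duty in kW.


dh = 272.3 - 93.9 = 178.4 kJ/kg
Q_evap = m_dot * dh = 0.197 * 178.4
Q_evap = 35.14 kW

35.14


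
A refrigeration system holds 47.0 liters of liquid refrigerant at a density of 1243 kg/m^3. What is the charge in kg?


Charge = V * rho / 1000
Charge = 47.0 * 1243 / 1000
Charge = 58.42 kg

58.42


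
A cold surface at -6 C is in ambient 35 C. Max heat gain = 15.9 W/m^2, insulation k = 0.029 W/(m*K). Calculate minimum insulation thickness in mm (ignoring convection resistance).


dT = 35 - (-6) = 41 K
thickness = k * dT / q_max * 1000
thickness = 0.029 * 41 / 15.9 * 1000
thickness = 74.8 mm

74.8


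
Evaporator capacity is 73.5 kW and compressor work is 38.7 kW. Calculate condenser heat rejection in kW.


Q_cond = Q_evap + W
Q_cond = 73.5 + 38.7
Q_cond = 112.2 kW

112.2


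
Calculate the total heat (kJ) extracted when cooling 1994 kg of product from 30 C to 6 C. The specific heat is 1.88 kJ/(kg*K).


dT = 30 - (6) = 24 K
Q = m * cp * dT = 1994 * 1.88 * 24
Q = 89969 kJ

89969


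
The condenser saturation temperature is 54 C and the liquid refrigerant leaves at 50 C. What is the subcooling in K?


Subcooling = T_cond - T_liquid
Subcooling = 54 - 50
Subcooling = 4 K

4


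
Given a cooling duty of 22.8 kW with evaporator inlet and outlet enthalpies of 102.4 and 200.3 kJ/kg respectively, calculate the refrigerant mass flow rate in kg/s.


dh = 200.3 - 102.4 = 97.9 kJ/kg
m_dot = Q / dh = 22.8 / 97.9 = 0.2329 kg/s

0.2329


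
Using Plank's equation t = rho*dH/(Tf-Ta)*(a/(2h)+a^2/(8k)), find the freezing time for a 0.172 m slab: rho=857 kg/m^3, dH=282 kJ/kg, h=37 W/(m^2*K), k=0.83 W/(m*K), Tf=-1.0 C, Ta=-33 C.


dT = -1.0 - (-33) = 32.0 K
term1 = a/(2h) = 0.172/(2*37) = 0.002324324324
term2 = a^2/(8k) = 0.172^2/(8*0.83) = 0.004455421687
t = rho*dH*1000/dT * (term1 + term2)
t = 857*282*1000/32.0 * (0.002324324324 + 0.004455421687)
t = 51203 s

51203


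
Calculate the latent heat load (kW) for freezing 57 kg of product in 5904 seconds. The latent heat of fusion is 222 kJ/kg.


Q_lat = m * h_fg / t
Q_lat = 57 * 222 / 5904
Q_lat = 2.14 kW

2.14


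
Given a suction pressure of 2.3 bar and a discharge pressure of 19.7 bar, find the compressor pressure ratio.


PR = P_high / P_low
PR = 19.7 / 2.3
PR = 8.565

8.565


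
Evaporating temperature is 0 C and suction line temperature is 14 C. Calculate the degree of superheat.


Superheat = T_suction - T_evap
Superheat = 14 - (0)
Superheat = 14 K

14


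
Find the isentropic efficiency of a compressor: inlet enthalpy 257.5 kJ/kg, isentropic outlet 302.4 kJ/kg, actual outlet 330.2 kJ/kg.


dh_ideal = 302.4 - 257.5 = 44.9 kJ/kg
dh_actual = 330.2 - 257.5 = 72.7 kJ/kg
eta_s = dh_ideal / dh_actual = 44.9 / 72.7
eta_s = 0.6176

0.6176


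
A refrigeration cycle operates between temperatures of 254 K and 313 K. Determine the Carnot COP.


dT = 313 - 254 = 59 K
COP_carnot = T_cold / dT = 254 / 59
COP_carnot = 4.305

4.305


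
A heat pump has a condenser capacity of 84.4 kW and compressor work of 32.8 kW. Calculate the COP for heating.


COP_hp = Q_cond / W
COP_hp = 84.4 / 32.8
COP_hp = 2.573

2.573


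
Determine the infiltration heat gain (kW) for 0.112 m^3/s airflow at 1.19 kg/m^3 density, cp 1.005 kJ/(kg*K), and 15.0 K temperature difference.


Q = V_dot * rho * cp * dT
Q = 0.112 * 1.19 * 1.005 * 15.0
Q = 2.009 kW

2.009


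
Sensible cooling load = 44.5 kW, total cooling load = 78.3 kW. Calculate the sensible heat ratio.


SHR = Q_sensible / Q_total
SHR = 44.5 / 78.3
SHR = 0.568

0.568


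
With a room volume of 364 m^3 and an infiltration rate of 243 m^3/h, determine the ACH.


ACH = flow / volume
ACH = 243 / 364
ACH = 0.668

0.668


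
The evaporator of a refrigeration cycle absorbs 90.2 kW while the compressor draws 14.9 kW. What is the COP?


COP = Q_evap / W
COP = 90.2 / 14.9
COP = 6.054

6.054


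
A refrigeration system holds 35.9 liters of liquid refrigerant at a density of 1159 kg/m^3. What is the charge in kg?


Charge = V * rho / 1000
Charge = 35.9 * 1159 / 1000
Charge = 41.61 kg

41.61


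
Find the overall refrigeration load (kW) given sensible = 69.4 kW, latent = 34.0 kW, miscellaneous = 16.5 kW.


Q_total = Q_s + Q_l + Q_misc
Q_total = 69.4 + 34.0 + 16.5
Q_total = 119.9 kW

119.9


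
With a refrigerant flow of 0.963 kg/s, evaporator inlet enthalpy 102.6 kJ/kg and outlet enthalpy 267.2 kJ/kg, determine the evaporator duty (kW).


dh = 267.2 - 102.6 = 164.6 kJ/kg
Q_evap = m_dot * dh = 0.963 * 164.6
Q_evap = 158.51 kW

158.51
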